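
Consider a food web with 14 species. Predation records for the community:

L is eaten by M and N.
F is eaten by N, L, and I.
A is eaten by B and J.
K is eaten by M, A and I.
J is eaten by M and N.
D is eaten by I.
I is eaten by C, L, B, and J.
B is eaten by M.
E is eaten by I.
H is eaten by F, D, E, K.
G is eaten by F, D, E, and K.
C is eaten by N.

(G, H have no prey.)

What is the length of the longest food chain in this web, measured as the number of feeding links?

4 links

One longest chain: G → K → A → J → N.
It has 5 species and 4 links.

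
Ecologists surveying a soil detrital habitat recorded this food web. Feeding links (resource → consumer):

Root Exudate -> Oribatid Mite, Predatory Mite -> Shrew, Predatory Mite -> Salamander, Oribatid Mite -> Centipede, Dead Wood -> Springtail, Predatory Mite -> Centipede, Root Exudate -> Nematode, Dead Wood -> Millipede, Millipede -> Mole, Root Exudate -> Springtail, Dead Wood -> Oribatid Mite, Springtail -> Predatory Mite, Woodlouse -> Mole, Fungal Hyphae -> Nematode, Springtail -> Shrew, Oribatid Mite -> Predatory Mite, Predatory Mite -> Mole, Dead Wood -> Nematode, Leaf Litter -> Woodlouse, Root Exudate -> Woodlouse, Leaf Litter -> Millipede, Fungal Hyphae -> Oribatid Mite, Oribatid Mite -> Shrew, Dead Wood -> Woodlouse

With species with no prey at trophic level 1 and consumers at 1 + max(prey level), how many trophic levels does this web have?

4

Basal resources (level 1): Fungal Hyphae, Leaf Litter, Dead Wood, Root Exudate.
Fungal Hyphae → Oribatid Mite → Predatory Mite → Salamander gives Salamander level 4.
No species has a prey at level 4, so no species reaches level 5.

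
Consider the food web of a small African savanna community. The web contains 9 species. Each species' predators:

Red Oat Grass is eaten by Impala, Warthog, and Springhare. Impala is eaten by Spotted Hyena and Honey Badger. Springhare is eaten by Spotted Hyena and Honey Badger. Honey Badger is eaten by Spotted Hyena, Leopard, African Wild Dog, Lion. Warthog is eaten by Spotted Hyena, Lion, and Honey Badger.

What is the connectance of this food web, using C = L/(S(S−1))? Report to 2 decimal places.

C = 0.19

The web has S = 9 species and L = 14 feeding links.
C = L / (S(S−1)) = 14 / 72 = 0.1944 ≈ 0.19.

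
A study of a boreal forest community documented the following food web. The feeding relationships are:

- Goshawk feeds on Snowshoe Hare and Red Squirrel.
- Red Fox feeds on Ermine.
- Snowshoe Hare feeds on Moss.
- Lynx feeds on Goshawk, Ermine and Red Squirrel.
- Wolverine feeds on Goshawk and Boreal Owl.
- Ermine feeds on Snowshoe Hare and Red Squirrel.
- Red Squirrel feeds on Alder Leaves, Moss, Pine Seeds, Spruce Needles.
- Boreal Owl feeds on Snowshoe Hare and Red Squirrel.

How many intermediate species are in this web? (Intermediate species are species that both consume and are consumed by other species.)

5

Intermediate species (has both prey and predators): Red Squirrel, Snowshoe Hare, Goshawk, Ermine, Boreal Owl.
Count: 5.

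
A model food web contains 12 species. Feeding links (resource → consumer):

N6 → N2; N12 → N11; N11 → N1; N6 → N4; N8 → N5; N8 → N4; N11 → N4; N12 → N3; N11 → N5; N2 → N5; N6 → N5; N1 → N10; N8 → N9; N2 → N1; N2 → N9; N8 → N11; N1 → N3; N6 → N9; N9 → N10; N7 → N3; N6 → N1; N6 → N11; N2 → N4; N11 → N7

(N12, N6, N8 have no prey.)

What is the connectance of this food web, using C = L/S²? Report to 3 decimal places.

The web has S = 12 species and L = 24 feeding links.
C = L / S² = 24 / 144 = 0.1667 ≈ 0.167.

C = 0.167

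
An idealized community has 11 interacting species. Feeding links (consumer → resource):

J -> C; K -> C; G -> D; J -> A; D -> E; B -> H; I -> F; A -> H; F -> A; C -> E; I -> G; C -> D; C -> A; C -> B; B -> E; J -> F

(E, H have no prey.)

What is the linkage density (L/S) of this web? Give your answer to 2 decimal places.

There are L = 16 links among S = 11 species.
L/S = 16/11 = 1.4545 ≈ 1.45.

L/S = 1.45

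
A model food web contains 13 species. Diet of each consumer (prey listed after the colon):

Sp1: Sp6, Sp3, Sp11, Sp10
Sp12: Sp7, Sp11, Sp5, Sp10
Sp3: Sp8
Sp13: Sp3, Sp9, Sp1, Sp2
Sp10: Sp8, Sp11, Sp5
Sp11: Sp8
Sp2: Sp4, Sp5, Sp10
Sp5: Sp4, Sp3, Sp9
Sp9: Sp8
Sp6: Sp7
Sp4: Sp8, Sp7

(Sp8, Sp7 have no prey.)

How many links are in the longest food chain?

One longest chain: Sp8 → Sp4 → Sp5 → Sp10 → Sp1 → Sp13.
It has 6 species and 5 links.

5 links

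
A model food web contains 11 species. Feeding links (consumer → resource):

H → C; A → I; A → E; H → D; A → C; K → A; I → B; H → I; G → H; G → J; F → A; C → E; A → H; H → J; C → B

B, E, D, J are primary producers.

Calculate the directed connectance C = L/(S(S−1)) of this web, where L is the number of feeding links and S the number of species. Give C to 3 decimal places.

C = 0.136

The web has S = 11 species and L = 15 feeding links.
C = L / (S(S−1)) = 15 / 110 = 0.1364 ≈ 0.136.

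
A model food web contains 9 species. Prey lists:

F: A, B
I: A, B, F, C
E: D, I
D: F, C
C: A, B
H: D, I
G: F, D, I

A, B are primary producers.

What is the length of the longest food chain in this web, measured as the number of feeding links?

One longest chain: A → F → D → H.
It has 4 species and 3 links.

3 links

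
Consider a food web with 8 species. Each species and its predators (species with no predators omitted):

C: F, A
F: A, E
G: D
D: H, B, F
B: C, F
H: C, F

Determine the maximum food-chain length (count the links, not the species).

One longest chain: G → D → H → C → F → A.
It has 6 species and 5 links.

5 links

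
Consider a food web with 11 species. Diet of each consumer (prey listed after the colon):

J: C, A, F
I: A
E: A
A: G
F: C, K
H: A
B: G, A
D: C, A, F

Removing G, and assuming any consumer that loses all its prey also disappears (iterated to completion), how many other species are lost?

5

Remove G.
Round 1: A (all prey gone) → extinct.
Round 2: H (all prey gone), I (all prey gone), E (all prey gone), B (all prey gone) → extinct.
No further losses. Total secondary extinctions: 5.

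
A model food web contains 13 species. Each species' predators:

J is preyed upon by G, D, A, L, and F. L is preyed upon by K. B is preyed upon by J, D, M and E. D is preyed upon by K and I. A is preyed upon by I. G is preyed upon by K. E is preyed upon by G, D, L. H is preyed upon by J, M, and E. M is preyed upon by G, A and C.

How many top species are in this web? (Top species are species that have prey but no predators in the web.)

Top species (has prey, but nothing eats it): C, F, K, I.
Count: 4.

4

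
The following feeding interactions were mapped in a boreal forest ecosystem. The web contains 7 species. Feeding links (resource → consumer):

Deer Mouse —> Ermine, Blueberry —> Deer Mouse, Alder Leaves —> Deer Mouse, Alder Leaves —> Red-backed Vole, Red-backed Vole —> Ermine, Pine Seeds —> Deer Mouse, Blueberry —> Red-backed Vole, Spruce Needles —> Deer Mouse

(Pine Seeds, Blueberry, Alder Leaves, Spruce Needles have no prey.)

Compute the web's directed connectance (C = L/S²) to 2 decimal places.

The web has S = 7 species and L = 8 feeding links.
C = L / S² = 8 / 49 = 0.1633 ≈ 0.16.

C = 0.16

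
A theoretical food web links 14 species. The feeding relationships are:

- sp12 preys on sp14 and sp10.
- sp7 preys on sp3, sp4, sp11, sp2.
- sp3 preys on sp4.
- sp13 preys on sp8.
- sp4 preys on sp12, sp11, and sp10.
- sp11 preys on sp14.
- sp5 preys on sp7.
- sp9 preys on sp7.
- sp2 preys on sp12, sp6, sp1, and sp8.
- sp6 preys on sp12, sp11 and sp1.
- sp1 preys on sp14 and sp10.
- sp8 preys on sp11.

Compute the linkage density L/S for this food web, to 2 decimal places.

L/S = 1.71

There are L = 24 links among S = 14 species.
L/S = 24/14 = 1.7143 ≈ 1.71.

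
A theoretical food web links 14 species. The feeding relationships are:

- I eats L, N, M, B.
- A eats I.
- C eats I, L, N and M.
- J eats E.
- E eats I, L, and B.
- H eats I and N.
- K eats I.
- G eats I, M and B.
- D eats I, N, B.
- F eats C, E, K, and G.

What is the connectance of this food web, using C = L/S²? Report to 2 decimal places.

C = 0.13

The web has S = 14 species and L = 26 feeding links.
C = L / S² = 26 / 196 = 0.1327 ≈ 0.13.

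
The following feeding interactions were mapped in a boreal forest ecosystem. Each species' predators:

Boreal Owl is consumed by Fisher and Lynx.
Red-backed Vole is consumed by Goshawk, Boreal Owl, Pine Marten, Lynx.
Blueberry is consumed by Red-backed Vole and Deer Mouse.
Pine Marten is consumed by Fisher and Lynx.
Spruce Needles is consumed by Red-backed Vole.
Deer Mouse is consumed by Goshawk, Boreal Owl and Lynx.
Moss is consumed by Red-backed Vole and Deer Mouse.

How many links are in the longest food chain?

3 links

One longest chain: Moss → Red-backed Vole → Pine Marten → Lynx.
It has 4 species and 3 links.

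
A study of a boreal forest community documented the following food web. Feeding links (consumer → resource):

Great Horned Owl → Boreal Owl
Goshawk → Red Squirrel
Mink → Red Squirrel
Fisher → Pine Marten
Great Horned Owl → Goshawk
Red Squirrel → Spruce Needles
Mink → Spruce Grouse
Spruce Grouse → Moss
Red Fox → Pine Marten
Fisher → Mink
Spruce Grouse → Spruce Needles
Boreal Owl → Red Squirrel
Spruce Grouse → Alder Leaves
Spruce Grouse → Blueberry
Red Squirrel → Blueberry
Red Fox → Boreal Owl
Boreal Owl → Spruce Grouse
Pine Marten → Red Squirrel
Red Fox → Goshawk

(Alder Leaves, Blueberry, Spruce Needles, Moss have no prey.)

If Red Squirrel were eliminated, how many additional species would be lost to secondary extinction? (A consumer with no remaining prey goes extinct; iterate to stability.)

Remove Red Squirrel.
Round 1: Goshawk (all prey gone), Pine Marten (all prey gone) → extinct.
No further losses. Total secondary extinctions: 2.

2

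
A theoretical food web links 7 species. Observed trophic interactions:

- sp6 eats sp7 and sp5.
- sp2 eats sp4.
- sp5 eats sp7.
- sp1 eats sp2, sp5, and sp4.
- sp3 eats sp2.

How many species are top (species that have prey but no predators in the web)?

3

Top species (has prey, but nothing eats it): sp3, sp6, sp1.
Count: 3.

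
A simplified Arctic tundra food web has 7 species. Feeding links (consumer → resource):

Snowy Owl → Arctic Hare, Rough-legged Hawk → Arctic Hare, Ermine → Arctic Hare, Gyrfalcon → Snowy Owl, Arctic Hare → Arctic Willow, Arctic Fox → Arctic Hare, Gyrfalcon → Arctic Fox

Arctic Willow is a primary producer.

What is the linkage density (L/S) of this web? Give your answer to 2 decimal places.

L/S = 1.00

There are L = 7 links among S = 7 species.
L/S = 7/7 = 1.0000 ≈ 1.00.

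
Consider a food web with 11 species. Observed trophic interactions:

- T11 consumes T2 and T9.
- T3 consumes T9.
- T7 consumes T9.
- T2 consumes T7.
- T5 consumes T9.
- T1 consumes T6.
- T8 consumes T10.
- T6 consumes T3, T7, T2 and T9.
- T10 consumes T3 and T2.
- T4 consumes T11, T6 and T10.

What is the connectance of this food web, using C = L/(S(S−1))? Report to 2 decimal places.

The web has S = 11 species and L = 17 feeding links.
C = L / (S(S−1)) = 17 / 110 = 0.1545 ≈ 0.15.

C = 0.15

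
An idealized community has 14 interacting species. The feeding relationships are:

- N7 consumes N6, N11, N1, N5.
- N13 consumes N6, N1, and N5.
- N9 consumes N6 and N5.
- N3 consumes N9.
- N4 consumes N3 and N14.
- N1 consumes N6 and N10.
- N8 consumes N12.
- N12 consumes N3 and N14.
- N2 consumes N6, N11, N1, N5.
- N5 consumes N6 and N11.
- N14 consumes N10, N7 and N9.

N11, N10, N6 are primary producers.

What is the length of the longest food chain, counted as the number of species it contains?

6 species

One longest chain: N11 → N5 → N9 → N14 → N12 → N8.
It has 6 species and 5 links.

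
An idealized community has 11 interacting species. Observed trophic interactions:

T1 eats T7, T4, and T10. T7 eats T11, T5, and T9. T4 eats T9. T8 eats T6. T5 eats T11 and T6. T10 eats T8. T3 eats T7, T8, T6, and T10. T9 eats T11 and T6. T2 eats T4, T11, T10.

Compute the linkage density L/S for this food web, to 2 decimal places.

There are L = 20 links among S = 11 species.
L/S = 20/11 = 1.8182 ≈ 1.82.

L/S = 1.82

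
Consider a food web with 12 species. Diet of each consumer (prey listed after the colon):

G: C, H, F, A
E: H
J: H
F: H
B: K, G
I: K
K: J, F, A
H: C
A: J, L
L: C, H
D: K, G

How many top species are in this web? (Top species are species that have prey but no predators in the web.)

4

Top species (has prey, but nothing eats it): E, I, B, D.
Count: 4.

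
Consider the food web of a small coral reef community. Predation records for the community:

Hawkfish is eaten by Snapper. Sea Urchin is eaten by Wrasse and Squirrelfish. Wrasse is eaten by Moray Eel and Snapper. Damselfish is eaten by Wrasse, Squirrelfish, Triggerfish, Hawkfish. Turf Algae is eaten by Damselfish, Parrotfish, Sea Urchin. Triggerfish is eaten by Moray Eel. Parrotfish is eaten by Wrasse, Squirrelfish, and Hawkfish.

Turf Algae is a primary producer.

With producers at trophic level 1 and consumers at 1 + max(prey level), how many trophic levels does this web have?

Producers (level 1): Turf Algae.
Turf Algae → Damselfish → Triggerfish → Moray Eel gives Moray Eel level 4.
No species has a prey at level 4, so no species reaches level 5.

4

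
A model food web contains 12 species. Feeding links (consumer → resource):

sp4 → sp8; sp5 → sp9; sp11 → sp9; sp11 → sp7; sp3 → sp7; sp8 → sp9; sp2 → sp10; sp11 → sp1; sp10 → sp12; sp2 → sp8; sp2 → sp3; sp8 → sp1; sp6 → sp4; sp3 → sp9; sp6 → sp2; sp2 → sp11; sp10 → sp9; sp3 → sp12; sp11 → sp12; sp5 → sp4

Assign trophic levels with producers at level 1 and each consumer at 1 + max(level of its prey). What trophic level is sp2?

sp7 is a producer → level 1.
sp3 eats sp7 (level 1); other prey at levels: sp12 1, sp9 1 → level 2.
sp2 eats sp3 (level 2); other prey at levels: sp8 2, sp11 2, sp10 2 → level 3.

Trophic level 3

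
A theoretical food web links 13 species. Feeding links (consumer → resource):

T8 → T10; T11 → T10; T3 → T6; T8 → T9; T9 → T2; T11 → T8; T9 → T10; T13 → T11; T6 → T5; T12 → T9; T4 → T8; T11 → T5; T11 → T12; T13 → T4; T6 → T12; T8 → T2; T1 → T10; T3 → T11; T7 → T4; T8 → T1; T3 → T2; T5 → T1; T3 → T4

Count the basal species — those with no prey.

2

Basal species (no prey listed): T10, T2.
Count: 2.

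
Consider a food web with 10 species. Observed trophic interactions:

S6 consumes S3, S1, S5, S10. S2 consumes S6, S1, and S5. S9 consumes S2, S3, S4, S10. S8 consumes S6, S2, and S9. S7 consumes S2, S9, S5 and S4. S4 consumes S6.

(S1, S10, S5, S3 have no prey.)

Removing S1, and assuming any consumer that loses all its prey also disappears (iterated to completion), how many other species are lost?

0

Remove S1.
Every predator of it retains at least one other prey: S6 still has S10, S5, S3; S2 still has S5, S6.
No consumer loses all prey, so no secondary extinctions occur.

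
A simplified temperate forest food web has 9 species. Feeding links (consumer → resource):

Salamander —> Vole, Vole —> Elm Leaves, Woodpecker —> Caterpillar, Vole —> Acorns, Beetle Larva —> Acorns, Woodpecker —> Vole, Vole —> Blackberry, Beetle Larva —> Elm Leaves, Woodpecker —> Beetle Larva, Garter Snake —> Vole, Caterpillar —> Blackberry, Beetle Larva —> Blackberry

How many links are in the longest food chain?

2 links

One longest chain: Blackberry → Vole → Garter Snake.
It has 3 species and 2 links.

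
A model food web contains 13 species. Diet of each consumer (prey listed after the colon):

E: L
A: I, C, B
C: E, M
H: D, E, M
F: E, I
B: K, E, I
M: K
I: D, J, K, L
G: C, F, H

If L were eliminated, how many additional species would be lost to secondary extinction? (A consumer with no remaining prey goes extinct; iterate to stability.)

1

Remove L.
Round 1: E (all prey gone) → extinct.
No further losses. Total secondary extinctions: 1.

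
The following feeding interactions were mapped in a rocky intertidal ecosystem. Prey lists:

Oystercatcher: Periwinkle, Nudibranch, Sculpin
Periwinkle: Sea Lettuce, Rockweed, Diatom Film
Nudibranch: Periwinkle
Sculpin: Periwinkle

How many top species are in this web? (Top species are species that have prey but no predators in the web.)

Top species (has prey, but nothing eats it): Oystercatcher.
Count: 1.

1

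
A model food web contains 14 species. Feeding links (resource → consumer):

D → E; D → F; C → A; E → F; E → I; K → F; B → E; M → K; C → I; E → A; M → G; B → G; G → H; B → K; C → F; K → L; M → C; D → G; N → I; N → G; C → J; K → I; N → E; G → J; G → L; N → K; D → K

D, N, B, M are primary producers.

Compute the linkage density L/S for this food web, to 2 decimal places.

L/S = 1.93

There are L = 27 links among S = 14 species.
L/S = 27/14 = 1.9286 ≈ 1.93.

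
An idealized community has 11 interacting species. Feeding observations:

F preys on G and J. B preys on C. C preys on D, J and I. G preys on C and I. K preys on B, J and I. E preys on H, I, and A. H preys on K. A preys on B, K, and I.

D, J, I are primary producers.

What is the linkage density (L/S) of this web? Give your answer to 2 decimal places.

L/S = 1.64

There are L = 18 links among S = 11 species.
L/S = 18/11 = 1.6364 ≈ 1.64.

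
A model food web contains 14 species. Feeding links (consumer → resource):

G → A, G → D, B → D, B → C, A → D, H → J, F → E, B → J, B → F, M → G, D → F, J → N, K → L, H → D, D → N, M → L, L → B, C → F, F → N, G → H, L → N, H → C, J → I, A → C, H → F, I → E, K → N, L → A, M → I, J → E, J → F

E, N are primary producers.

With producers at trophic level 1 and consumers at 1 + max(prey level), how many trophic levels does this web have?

6

Producers (level 1): E, N.
E → F → D → A → L → M gives M level 6.
No species has a prey at level 6, so no species reaches level 7.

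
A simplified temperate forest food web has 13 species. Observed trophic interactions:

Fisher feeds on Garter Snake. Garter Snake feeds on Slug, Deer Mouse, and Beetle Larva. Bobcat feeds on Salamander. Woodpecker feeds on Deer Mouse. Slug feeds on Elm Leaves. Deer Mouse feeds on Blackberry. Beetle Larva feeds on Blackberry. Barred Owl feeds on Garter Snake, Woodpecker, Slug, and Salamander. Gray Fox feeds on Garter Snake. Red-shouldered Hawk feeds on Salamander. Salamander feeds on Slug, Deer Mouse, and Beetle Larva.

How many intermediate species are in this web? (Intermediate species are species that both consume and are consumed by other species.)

6

Intermediate species (has both prey and predators): Slug, Beetle Larva, Deer Mouse, Salamander, Woodpecker, Garter Snake.
Count: 6.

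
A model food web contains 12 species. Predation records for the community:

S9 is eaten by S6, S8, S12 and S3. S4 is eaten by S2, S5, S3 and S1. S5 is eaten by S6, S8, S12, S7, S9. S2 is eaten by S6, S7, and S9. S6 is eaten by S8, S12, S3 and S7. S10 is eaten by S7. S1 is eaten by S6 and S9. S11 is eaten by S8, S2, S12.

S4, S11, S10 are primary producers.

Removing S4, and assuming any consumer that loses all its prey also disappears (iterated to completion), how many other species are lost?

2

Remove S4.
Round 1: S5 (all prey gone), S1 (all prey gone) → extinct.
No further losses. Total secondary extinctions: 2.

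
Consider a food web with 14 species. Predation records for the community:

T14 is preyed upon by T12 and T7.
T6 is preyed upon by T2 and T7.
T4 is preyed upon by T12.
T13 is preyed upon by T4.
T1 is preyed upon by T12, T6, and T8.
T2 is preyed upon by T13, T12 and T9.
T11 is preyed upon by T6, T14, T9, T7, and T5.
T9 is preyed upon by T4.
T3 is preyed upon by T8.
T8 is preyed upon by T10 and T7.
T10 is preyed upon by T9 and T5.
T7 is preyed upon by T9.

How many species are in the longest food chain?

One longest chain: T3 → T8 → T10 → T9 → T4 → T12.
It has 6 species and 5 links.

6 species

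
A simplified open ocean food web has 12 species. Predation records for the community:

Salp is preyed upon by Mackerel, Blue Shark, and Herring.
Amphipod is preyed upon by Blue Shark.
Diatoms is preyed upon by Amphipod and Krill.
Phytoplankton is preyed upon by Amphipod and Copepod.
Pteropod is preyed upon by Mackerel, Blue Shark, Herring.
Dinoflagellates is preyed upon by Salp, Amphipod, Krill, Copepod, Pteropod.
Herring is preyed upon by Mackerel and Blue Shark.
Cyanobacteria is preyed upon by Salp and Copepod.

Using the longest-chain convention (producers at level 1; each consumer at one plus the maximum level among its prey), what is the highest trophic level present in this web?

Producers (level 1): Diatoms, Cyanobacteria, Dinoflagellates, Phytoplankton.
Cyanobacteria → Salp → Herring → Mackerel gives Mackerel level 4.
No species has a prey at level 4, so no species reaches level 5.

4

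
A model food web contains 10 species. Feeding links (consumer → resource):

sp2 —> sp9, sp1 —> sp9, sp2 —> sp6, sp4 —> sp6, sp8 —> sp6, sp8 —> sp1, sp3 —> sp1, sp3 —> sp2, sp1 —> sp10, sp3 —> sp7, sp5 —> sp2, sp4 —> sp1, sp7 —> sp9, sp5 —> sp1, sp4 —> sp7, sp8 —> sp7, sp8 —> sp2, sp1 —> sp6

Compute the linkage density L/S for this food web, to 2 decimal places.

L/S = 1.80

There are L = 18 links among S = 10 species.
L/S = 18/10 = 1.8000 ≈ 1.80.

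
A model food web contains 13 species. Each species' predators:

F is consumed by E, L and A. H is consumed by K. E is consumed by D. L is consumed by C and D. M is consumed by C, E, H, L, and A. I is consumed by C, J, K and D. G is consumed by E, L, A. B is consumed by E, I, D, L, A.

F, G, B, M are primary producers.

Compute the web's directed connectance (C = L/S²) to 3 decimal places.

C = 0.142

The web has S = 13 species and L = 24 feeding links.
C = L / S² = 24 / 169 = 0.1420 ≈ 0.142.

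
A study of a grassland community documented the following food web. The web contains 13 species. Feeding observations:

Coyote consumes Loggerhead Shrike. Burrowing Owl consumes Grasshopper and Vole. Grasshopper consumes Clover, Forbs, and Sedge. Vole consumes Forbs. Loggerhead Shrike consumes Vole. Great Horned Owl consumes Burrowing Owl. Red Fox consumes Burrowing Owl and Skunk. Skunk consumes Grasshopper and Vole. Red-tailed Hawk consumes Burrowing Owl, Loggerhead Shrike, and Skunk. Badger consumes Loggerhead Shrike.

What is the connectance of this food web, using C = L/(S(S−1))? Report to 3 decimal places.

The web has S = 13 species and L = 17 feeding links.
C = L / (S(S−1)) = 17 / 156 = 0.1090 ≈ 0.109.

C = 0.109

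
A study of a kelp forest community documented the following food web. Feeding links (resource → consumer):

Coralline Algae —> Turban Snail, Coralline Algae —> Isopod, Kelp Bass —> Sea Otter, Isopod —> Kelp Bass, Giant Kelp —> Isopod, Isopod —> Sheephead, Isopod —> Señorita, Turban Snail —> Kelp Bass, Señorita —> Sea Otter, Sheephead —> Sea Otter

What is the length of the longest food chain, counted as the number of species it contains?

One longest chain: Coralline Algae → Isopod → Sheephead → Sea Otter.
It has 4 species and 3 links.

4 species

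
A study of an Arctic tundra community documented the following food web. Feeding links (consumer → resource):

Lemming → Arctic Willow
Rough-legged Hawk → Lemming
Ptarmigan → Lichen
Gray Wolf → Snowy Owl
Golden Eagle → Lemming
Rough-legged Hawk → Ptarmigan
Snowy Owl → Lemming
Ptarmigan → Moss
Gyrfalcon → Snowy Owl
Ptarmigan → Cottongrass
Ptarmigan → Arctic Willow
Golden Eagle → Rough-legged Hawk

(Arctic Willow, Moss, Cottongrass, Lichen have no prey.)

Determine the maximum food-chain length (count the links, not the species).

3 links

One longest chain: Arctic Willow → Lemming → Snowy Owl → Gyrfalcon.
It has 4 species and 3 links.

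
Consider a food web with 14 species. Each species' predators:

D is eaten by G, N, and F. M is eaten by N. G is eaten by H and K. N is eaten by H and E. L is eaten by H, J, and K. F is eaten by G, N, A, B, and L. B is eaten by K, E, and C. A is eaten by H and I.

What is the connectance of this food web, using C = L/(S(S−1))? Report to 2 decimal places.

C = 0.12

The web has S = 14 species and L = 21 feeding links.
C = L / (S(S−1)) = 21 / 182 = 0.1154 ≈ 0.12.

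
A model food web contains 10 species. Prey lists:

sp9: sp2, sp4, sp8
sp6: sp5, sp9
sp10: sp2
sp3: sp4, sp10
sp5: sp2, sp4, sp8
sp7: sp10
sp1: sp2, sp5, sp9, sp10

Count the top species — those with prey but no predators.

Top species (has prey, but nothing eats it): sp6, sp7, sp3, sp1.
Count: 4.

4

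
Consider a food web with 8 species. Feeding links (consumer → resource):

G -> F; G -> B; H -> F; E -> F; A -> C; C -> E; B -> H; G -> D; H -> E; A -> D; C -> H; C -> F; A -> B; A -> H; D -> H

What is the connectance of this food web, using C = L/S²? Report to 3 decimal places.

C = 0.234

The web has S = 8 species and L = 15 feeding links.
C = L / S² = 15 / 64 = 0.2344 ≈ 0.234.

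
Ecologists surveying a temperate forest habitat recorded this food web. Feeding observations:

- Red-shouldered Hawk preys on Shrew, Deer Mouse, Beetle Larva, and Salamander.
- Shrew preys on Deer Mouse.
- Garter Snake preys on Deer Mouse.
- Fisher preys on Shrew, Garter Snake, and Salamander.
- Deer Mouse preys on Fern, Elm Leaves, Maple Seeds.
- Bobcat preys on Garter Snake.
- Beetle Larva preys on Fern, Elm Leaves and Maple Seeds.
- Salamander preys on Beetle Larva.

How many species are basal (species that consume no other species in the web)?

Basal species (no prey listed): Elm Leaves, Maple Seeds, Fern.
Count: 3.

3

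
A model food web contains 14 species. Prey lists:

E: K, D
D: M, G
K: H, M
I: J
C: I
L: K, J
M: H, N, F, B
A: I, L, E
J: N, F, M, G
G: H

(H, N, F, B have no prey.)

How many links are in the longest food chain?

4 links

One longest chain: H → M → J → I → A.
It has 5 species and 4 links.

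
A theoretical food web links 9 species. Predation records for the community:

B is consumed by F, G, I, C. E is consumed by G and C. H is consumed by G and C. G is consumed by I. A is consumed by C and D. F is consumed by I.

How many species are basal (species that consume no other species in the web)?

4

Basal species (no prey listed): E, H, B, A.
Count: 4.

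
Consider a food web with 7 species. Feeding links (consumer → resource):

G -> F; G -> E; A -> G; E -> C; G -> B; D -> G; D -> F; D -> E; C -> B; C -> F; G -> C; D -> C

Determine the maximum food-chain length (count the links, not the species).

4 links

One longest chain: F → C → E → G → D.
It has 5 species and 4 links.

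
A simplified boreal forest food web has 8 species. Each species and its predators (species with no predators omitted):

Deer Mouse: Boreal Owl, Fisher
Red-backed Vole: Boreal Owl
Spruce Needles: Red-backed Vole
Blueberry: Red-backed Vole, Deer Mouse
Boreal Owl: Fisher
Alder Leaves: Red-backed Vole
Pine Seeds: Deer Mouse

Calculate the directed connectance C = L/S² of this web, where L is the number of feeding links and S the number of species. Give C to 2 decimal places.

C = 0.14

The web has S = 8 species and L = 9 feeding links.
C = L / S² = 9 / 64 = 0.1406 ≈ 0.14.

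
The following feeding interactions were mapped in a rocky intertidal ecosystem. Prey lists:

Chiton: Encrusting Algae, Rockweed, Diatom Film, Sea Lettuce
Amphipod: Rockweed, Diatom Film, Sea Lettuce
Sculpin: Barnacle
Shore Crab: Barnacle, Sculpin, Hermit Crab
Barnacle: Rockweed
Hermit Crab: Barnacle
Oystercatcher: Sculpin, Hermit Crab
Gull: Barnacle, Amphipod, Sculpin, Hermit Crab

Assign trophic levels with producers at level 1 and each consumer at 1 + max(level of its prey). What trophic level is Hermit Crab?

Rockweed is a producer → level 1.
Barnacle eats Rockweed → level 2.
Hermit Crab eats Barnacle → level 3.

Trophic level 3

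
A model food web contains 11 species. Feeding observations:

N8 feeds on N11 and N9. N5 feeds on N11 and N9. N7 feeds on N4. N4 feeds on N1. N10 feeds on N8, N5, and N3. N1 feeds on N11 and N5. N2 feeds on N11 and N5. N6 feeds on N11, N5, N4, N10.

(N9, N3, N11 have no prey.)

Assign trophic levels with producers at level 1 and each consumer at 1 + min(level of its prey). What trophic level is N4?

N11 is a producer → level 1.
N1 eats N11 → level 2.
N4 eats N1 → level 3.
No prey of N4 is below level 2, so 3 is the minimum.

Trophic level 3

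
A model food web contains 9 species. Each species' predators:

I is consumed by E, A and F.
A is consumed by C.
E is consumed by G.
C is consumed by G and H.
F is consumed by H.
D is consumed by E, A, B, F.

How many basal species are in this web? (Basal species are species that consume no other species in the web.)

Basal species (no prey listed): I, D.
Count: 2.

2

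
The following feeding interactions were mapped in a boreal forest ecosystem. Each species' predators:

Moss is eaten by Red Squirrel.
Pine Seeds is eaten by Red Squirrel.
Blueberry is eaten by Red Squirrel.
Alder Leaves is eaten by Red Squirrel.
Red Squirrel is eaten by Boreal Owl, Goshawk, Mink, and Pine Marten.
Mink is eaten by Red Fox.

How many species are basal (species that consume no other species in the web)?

4

Basal species (no prey listed): Blueberry, Alder Leaves, Moss, Pine Seeds.
Count: 4.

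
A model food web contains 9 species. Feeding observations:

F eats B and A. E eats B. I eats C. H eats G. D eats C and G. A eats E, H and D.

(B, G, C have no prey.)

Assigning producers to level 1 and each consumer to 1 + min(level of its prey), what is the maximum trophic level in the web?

3

Producers (level 1): B, G, C.
Following each consumer down to its lowest-level prey: B → E → A (levels 1 through 3).
All prey of A (E 2, H 2, D 2) are at level 2 or above, so A is at level 1 + 2 = 3.
Every consumer has at least one prey at level 2 or below, so none exceeds level 3.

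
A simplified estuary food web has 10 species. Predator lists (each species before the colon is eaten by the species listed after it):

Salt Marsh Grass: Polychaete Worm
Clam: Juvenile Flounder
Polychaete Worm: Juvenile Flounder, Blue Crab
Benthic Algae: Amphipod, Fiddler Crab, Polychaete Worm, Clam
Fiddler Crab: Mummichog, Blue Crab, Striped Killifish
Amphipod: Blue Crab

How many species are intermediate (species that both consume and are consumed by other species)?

4

Intermediate species (has both prey and predators): Amphipod, Fiddler Crab, Polychaete Worm, Clam.
Count: 4.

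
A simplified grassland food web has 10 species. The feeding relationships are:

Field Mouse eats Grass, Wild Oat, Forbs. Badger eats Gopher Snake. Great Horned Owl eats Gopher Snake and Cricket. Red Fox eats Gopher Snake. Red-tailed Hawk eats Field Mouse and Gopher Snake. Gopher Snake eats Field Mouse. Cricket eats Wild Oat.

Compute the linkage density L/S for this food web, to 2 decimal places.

There are L = 11 links among S = 10 species.
L/S = 11/10 = 1.1000 ≈ 1.10.

L/S = 1.10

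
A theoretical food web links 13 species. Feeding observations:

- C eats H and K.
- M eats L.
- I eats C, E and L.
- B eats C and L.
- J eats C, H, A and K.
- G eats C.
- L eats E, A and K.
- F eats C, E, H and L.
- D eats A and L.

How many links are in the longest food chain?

One longest chain: H → C → J.
It has 3 species and 2 links.

2 links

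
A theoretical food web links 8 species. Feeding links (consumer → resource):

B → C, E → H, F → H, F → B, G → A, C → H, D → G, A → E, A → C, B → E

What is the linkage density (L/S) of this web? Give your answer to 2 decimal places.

There are L = 10 links among S = 8 species.
L/S = 10/8 = 1.2500 ≈ 1.25.

L/S = 1.25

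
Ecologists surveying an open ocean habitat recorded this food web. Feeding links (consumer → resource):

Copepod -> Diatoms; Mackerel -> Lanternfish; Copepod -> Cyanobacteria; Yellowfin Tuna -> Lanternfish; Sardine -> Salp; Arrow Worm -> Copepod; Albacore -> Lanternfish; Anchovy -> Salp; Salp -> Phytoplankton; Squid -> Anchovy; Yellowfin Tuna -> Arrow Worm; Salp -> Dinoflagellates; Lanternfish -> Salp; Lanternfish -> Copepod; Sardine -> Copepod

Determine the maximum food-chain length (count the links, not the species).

One longest chain: Dinoflagellates → Salp → Lanternfish → Mackerel.
It has 4 species and 3 links.

3 links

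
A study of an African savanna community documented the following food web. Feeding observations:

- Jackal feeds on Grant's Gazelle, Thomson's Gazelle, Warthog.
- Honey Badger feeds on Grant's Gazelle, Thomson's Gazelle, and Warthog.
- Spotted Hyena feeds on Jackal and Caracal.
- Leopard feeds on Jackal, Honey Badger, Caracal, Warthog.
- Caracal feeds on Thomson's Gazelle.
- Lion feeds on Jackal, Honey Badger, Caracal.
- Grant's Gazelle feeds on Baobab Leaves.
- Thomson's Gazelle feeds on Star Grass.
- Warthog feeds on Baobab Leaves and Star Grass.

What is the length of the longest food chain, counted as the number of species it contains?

One longest chain: Star Grass → Thomson's Gazelle → Caracal → Leopard.
It has 4 species and 3 links.

4 species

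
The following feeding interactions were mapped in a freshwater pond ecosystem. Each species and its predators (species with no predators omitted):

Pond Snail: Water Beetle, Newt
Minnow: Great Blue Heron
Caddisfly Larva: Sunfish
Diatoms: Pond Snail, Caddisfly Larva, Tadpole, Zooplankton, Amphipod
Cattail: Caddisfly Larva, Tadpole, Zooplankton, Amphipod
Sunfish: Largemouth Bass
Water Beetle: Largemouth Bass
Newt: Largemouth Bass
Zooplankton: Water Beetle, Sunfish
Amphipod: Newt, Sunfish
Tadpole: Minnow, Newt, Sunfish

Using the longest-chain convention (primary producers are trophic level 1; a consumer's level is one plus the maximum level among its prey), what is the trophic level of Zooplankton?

Trophic level 2

Diatoms is a producer → level 1.
Zooplankton eats Diatoms (level 1); other prey at levels: Cattail 1 → level 2.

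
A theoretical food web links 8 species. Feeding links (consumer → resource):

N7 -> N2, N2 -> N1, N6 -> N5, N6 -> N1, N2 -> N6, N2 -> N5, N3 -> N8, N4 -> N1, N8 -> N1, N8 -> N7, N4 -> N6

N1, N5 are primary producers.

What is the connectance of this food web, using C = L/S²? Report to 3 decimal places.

C = 0.172

The web has S = 8 species and L = 11 feeding links.
C = L / S² = 11 / 64 = 0.1719 ≈ 0.172.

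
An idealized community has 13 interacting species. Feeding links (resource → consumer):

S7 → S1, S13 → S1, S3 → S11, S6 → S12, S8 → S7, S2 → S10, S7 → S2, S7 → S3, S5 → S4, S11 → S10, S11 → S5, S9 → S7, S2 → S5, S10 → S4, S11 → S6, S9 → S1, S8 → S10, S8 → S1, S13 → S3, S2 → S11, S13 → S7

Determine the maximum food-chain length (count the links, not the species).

5 links

One longest chain: S9 → S7 → S3 → S11 → S6 → S12.
It has 6 species and 5 links.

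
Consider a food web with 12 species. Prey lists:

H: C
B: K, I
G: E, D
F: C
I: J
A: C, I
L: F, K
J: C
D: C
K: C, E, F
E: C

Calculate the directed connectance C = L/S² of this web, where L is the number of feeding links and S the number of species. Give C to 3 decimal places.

The web has S = 12 species and L = 17 feeding links.
C = L / S² = 17 / 144 = 0.1181 ≈ 0.118.

C = 0.118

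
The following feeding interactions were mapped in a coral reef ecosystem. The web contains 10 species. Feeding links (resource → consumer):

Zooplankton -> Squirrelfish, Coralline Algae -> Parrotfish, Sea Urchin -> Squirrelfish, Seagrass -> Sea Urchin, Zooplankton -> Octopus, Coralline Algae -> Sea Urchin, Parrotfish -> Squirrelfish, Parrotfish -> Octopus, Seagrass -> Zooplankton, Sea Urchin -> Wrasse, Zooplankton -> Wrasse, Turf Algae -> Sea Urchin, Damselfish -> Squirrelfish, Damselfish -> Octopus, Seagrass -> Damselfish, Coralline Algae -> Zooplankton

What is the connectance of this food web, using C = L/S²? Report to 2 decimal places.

The web has S = 10 species and L = 16 feeding links.
C = L / S² = 16 / 100 = 0.1600 ≈ 0.16.

C = 0.16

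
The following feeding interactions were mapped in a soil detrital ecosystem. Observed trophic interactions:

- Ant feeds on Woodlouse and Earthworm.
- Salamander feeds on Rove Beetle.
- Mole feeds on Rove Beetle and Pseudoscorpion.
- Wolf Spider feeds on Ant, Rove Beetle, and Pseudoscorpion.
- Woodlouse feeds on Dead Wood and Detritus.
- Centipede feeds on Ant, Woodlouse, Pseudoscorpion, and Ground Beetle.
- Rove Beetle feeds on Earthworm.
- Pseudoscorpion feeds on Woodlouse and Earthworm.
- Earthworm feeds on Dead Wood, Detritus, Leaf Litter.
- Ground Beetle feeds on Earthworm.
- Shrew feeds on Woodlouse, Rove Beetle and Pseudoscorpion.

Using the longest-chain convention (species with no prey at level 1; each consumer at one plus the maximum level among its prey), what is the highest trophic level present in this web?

4

Basal resources (level 1): Leaf Litter, Detritus, Dead Wood.
Leaf Litter → Earthworm → Rove Beetle → Salamander gives Salamander level 4.
No species has a prey at level 4, so no species reaches level 5.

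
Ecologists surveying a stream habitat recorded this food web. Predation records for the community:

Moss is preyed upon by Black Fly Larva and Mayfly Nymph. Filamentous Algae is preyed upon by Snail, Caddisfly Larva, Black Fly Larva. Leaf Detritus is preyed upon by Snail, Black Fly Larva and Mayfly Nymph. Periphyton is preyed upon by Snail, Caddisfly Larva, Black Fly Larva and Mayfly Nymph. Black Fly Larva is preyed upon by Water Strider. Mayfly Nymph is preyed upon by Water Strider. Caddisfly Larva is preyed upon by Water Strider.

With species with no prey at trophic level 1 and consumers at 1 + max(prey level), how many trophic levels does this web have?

3

Basal resources (level 1): Leaf Detritus, Filamentous Algae, Moss, Periphyton.
Filamentous Algae → Caddisfly Larva → Water Strider gives Water Strider level 3.
No species has a prey at level 3, so no species reaches level 4.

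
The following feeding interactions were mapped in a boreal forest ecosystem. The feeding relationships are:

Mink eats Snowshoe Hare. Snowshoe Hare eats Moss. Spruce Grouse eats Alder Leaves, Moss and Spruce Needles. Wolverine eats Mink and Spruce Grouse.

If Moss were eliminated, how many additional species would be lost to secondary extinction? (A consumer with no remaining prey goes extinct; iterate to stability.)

2

Remove Moss.
Round 1: Snowshoe Hare (all prey gone) → extinct.
Round 2: Mink (all prey gone) → extinct.
No further losses. Total secondary extinctions: 2.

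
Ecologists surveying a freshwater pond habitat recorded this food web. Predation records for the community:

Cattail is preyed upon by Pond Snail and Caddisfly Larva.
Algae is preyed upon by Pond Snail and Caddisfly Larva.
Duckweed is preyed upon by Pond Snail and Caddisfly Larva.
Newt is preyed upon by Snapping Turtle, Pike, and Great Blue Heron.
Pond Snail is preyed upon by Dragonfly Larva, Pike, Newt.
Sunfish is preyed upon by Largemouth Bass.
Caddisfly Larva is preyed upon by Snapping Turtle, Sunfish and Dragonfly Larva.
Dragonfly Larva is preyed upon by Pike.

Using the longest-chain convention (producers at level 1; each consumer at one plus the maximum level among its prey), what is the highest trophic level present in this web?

Producers (level 1): Cattail, Algae, Duckweed.
Cattail → Pond Snail → Newt → Great Blue Heron gives Great Blue Heron level 4.
No species has a prey at level 4, so no species reaches level 5.

4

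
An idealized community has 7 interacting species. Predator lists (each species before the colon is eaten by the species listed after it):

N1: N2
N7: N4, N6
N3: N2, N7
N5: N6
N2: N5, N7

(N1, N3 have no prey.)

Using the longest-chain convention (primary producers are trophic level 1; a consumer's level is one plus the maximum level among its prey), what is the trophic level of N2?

N1 is a producer → level 1.
N2 eats N1 (level 1); other prey at levels: N3 1 → level 2.

Trophic level 2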